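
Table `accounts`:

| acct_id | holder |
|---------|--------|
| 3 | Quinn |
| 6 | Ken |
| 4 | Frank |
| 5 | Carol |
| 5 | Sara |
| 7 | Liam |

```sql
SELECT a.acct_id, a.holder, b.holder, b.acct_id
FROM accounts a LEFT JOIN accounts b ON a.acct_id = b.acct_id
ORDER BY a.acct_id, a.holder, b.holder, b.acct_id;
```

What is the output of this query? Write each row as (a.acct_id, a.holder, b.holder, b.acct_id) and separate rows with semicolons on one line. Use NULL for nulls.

(3, Quinn, Quinn, 3); (4, Frank, Frank, 4); (5, Carol, Carol, 5); (5, Carol, Sara, 5); (5, Sara, Carol, 5); (5, Sara, Sara, 5); (6, Ken, Ken, 6); (7, Liam, Liam, 7)

LEFT JOIN keeps every row from `accounts a`; unmatched rows get NULL for `accounts b`'s columns.
Matching on a.acct_id = b.acct_id.
Matched pairs: 8; unmatched a rows kept: 0.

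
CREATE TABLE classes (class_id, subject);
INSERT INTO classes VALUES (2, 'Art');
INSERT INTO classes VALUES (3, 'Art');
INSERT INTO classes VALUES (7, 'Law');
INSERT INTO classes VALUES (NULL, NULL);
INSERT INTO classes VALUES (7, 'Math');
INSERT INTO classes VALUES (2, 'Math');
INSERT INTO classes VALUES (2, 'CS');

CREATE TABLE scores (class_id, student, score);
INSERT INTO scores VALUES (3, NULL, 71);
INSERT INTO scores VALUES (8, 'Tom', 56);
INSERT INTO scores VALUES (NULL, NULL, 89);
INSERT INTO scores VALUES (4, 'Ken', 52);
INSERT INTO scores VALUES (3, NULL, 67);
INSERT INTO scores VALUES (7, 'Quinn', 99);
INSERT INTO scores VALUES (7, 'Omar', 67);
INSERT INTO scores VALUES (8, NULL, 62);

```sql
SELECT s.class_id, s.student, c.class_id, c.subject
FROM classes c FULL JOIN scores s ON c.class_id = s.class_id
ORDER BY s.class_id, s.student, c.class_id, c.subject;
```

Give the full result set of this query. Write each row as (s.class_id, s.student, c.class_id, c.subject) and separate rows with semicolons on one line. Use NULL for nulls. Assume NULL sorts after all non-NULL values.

(3, NULL, 3, Art); (3, NULL, 3, Art); (4, Ken, NULL, NULL); (7, Omar, 7, Law); (7, Omar, 7, Math); (7, Quinn, 7, Law); (7, Quinn, 7, Math); (8, Tom, NULL, NULL); (8, NULL, NULL, NULL); (NULL, NULL, 2, Art); (NULL, NULL, 2, CS); (NULL, NULL, 2, Math); (NULL, NULL, NULL, NULL); (NULL, NULL, NULL, NULL)

FULL OUTER JOIN keeps every row from both sides; unmatched rows get NULL for the other side's columns.
Matching on c.class_id = s.class_id. A NULL in a compared column never satisfies the condition.
Matched pairs: 6; unmatched c rows kept: 4; unmatched s rows kept: 4.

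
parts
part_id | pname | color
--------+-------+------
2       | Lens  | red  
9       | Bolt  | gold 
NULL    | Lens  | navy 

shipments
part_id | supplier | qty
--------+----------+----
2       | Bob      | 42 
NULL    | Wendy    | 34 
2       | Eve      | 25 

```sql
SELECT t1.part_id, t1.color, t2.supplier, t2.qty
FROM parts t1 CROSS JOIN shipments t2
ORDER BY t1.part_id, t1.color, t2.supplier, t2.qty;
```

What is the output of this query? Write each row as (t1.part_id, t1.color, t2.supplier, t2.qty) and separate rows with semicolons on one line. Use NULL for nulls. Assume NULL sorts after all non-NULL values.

CROSS JOIN pairs every row of `parts` with every row of `shipments`: 3 × 3 = 9 rows.
After projecting and ordering:
t1.part_id | t1.color | t2.supplier | t2.qty
2 | red | Bob | 42
2 | red | Eve | 25
2 | red | Wendy | 34
9 | gold | Bob | 42
9 | gold | Eve | 25
9 | gold | Wendy | 34
NULL | navy | Bob | 42
NULL | navy | Eve | 25
NULL | navy | Wendy | 34

(2, red, Bob, 42); (2, red, Eve, 25); (2, red, Wendy, 34); (9, gold, Bob, 42); (9, gold, Eve, 25); (9, gold, Wendy, 34); (NULL, navy, Bob, 42); (NULL, navy, Eve, 25); (NULL, navy, Wendy, 34)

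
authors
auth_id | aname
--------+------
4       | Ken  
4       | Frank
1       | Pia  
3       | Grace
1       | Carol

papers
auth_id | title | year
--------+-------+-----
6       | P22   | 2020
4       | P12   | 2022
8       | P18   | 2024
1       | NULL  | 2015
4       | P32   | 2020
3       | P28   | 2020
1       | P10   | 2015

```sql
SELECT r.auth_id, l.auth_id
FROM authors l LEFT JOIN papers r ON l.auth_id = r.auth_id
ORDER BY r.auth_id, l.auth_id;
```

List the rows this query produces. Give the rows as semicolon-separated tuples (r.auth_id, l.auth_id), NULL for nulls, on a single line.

(1, 1); (1, 1); (1, 1); (1, 1); (3, 3); (4, 4); (4, 4); (4, 4); (4, 4)

LEFT JOIN keeps every row from `authors`; unmatched rows get NULL for `papers`'s columns.
Matching on l.auth_id = r.auth_id.
- l (auth_id=4) pairs with 2 row(s) of r.
- l (auth_id=4) pairs with 2 row(s) of r.
- l (auth_id=1) pairs with 2 row(s) of r.
- l (auth_id=3) pairs with 1 row(s) of r.
- l (auth_id=1) pairs with 2 row(s) of r.
After projecting and ordering:
r.auth_id | l.auth_id
1 | 1
1 | 1
1 | 1
1 | 1
3 | 3
4 | 4
4 | 4
4 | 4
4 | 4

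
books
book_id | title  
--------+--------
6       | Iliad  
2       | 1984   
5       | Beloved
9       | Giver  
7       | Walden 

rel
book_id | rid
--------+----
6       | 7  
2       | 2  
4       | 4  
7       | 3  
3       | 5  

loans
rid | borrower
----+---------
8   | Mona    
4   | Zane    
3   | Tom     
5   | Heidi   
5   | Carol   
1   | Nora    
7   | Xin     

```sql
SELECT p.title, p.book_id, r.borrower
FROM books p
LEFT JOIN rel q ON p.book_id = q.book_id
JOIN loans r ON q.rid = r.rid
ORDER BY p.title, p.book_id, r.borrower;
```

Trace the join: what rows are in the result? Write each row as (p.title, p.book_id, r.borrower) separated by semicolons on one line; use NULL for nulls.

Step 1 — p LEFT JOIN q on book_id → 5 row(s).
Then INNER JOIN `loans r` on rid: keep only rows whose q.rid appears in r.

(Iliad, 6, Xin); (Walden, 7, Tom)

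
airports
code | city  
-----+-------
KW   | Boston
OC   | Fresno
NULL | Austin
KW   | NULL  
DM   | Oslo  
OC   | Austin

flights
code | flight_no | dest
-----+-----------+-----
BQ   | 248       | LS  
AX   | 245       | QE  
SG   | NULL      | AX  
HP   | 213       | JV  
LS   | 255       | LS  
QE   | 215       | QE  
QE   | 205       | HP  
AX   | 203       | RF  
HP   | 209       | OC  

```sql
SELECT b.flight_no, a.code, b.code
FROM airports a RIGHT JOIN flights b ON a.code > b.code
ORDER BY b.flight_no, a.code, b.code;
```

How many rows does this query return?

28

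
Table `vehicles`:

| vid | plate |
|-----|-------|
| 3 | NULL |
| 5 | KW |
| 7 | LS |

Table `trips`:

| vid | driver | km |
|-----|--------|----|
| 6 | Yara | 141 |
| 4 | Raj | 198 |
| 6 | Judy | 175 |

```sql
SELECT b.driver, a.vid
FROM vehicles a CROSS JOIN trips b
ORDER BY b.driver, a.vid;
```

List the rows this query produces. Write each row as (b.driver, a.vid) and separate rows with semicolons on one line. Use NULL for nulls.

(Judy, 3); (Judy, 5); (Judy, 7); (Raj, 3); (Raj, 5); (Raj, 7); (Yara, 3); (Yara, 5); (Yara, 7)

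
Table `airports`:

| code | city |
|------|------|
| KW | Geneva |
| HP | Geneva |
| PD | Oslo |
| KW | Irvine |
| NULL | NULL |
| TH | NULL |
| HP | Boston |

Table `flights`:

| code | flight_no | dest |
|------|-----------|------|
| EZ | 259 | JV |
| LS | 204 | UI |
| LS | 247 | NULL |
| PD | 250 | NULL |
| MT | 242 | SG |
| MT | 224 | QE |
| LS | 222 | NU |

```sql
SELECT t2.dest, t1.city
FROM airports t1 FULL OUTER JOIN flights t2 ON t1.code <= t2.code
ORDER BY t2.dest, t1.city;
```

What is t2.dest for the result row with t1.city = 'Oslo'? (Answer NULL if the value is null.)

FULL OUTER JOIN keeps every row from both sides; unmatched rows get NULL for the other side's columns.
Matching on t1.code <= t2.code. A NULL in a compared column never satisfies the condition.
Matched pairs: 25; unmatched t1 rows kept: 2; unmatched t2 rows kept: 1.

NULL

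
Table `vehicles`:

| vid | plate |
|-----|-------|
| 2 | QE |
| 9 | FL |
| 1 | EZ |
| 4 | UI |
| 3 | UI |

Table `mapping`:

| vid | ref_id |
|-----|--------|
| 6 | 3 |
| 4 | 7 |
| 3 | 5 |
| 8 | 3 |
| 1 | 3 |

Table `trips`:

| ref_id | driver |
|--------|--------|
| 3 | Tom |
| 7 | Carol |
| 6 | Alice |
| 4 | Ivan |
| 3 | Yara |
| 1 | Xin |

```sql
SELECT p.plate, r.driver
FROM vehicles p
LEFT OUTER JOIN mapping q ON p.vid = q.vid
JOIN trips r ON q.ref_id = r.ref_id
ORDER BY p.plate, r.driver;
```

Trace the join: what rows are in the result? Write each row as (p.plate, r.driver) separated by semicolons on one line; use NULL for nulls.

(EZ, Tom); (EZ, Yara); (UI, Carol)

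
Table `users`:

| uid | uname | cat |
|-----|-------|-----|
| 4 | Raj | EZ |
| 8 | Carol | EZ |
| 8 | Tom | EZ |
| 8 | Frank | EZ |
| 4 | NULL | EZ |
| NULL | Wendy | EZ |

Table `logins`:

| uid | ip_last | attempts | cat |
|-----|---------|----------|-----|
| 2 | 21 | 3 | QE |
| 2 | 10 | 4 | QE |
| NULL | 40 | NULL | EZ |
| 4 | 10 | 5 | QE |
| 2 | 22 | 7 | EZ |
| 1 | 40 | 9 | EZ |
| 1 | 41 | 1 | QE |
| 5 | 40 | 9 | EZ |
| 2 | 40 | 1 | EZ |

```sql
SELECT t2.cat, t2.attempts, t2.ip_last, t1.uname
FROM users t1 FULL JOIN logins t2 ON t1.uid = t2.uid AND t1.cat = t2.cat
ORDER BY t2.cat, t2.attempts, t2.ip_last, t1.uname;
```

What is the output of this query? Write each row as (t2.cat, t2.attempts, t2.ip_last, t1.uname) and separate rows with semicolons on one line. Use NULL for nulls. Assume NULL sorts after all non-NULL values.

(EZ, 1, 40, NULL); (EZ, 7, 22, NULL); (EZ, 9, 40, NULL); (EZ, 9, 40, NULL); (EZ, NULL, 40, NULL); (QE, 1, 41, NULL); (QE, 3, 21, NULL); (QE, 4, 10, NULL); (QE, 5, 10, NULL); (NULL, NULL, NULL, Carol); (NULL, NULL, NULL, Frank); (NULL, NULL, NULL, Raj); (NULL, NULL, NULL, Tom); (NULL, NULL, NULL, Wendy); (NULL, NULL, NULL, NULL)

FULL OUTER JOIN keeps every row from both sides; unmatched rows get NULL for the other side's columns.
Matching on t1.uid = t2.uid AND t1.cat = t2.cat. A NULL in a compared column never satisfies the condition.
- t1 row (uid=4, cat=EZ): no match → kept, t2 columns NULL.
- t1 row (uid=8, cat=EZ): no match → kept, t2 columns NULL.
- t1 row (uid=8, cat=EZ): no match → kept, t2 columns NULL.
- t1 row (uid=8, cat=EZ): no match → kept, t2 columns NULL.
- t1 row (uid=4, cat=EZ): no match → kept, t2 columns NULL.
- t1 row (uid=NULL, cat=EZ): no match → kept, t2 columns NULL.
- plus 9 unmatched t2 row(s), each kept with NULL t1 columns.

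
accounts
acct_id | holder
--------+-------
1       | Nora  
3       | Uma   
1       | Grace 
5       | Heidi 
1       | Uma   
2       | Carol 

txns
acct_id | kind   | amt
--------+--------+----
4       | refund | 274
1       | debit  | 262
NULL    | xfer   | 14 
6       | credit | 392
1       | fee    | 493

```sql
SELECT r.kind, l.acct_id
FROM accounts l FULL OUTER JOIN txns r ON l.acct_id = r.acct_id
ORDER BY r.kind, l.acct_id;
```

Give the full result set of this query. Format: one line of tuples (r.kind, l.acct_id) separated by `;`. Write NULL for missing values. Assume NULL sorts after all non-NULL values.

FULL OUTER JOIN keeps every row from both sides; unmatched rows get NULL for the other side's columns.
Matching on l.acct_id = r.acct_id. A NULL in a compared column never satisfies the condition.
- l (acct_id=1) pairs with 2 row(s) of r.
- l (acct_id=3) has no partner → padded with NULL.
- l (acct_id=1) pairs with 2 row(s) of r.
- l (acct_id=5) has no partner → padded with NULL.
- l (acct_id=1) pairs with 2 row(s) of r.
- l (acct_id=2) has no partner → padded with NULL.
- 3 row(s) from r found no l partner → padded with NULL.

(credit, NULL); (debit, 1); (debit, 1); (debit, 1); (fee, 1); (fee, 1); (fee, 1); (refund, NULL); (xfer, NULL); (NULL, 2); (NULL, 3); (NULL, 5)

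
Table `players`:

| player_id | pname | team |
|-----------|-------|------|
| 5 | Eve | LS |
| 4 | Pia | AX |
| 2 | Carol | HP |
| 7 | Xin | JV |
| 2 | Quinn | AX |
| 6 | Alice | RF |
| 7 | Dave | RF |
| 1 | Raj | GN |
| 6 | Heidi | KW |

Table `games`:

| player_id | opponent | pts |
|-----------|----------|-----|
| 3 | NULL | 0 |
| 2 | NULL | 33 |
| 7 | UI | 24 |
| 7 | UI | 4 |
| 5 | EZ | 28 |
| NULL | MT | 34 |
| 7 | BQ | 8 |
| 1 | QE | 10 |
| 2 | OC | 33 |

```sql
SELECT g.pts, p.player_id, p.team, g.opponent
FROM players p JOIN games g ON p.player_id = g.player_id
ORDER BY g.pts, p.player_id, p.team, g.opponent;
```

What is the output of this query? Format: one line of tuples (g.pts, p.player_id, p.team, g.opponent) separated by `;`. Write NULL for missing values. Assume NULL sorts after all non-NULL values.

(4, 7, JV, UI); (4, 7, RF, UI); (8, 7, JV, BQ); (8, 7, RF, BQ); (10, 1, GN, QE); (24, 7, JV, UI); (24, 7, RF, UI); (28, 5, LS, EZ); (33, 2, AX, OC); (33, 2, AX, NULL); (33, 2, HP, OC); (33, 2, HP, NULL)

INNER JOIN keeps only pairs where the ON condition holds.
Matching on p.player_id = g.player_id. A NULL in a compared column never satisfies the condition.
Matched pairs: 12.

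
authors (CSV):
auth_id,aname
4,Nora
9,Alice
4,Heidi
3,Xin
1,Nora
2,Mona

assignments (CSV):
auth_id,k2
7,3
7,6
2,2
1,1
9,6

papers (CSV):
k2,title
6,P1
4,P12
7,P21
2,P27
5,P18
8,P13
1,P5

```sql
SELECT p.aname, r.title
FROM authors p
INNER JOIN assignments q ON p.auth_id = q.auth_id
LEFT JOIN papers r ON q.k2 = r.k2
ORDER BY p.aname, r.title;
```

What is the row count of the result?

3

Step 1 — p INNER JOIN q on auth_id → 3 row(s).
Then LEFT JOIN `papers r` on k2: each of those 3 rows is kept; rows whose q.k2 has no match in r get NULL for r's columns.
Result: 3 row(s).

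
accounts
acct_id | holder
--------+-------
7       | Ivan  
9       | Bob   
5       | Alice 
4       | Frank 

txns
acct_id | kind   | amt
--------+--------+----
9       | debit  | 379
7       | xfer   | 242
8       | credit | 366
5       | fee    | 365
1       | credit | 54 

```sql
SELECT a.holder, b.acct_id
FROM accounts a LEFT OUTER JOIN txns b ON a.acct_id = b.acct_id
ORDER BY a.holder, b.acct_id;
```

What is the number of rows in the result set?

LEFT JOIN keeps every row from `accounts`; unmatched rows get NULL for `txns`'s columns.
Matching on a.acct_id = b.acct_id.
Matched pairs: 3; unmatched a rows kept: 1.
Total: 3 matched + 1 padded = 4 rows.

4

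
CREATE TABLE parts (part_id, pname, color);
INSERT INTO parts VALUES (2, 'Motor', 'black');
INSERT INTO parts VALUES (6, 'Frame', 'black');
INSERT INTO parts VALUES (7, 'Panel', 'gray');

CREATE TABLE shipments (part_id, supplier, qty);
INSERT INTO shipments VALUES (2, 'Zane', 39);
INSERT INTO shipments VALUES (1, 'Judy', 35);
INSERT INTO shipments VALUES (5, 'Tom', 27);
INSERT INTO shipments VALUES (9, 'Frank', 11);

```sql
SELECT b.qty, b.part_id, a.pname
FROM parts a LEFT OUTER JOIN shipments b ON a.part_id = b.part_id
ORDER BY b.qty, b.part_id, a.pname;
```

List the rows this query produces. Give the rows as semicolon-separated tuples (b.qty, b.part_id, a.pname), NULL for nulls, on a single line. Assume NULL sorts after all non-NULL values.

(39, 2, Motor); (NULL, NULL, Frame); (NULL, NULL, Panel)

LEFT JOIN keeps every row from `parts`; unmatched rows get NULL for `shipments`'s columns.
Matching on a.part_id = b.part_id.
- part_id=2: 1 matching b row(s), so 1 row(s) emitted.
- part_id=6: no b row matches, row kept with b columns NULL.
- part_id=7: no b row matches, row kept with b columns NULL.
After projecting and ordering:
b.qty | b.part_id | a.pname
39 | 2 | Motor
NULL | NULL | Frame
NULL | NULL | Panel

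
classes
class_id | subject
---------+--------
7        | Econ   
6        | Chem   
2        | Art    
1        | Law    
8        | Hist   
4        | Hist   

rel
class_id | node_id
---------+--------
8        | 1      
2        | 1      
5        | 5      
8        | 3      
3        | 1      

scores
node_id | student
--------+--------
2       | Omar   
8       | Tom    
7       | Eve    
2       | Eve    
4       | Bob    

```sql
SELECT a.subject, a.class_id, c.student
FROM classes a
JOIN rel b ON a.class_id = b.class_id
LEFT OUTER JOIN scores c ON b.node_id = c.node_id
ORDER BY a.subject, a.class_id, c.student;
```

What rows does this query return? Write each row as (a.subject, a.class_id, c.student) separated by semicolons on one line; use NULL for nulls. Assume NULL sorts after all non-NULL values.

(Art, 2, NULL); (Hist, 8, NULL); (Hist, 8, NULL)

Evaluate left to right. First `classes a INNER JOIN rel b` on class_id: 3 row(s).
Then LEFT JOIN `scores c` on node_id: each of those 3 rows is kept; rows whose b.node_id has no match in c get NULL for c's columns.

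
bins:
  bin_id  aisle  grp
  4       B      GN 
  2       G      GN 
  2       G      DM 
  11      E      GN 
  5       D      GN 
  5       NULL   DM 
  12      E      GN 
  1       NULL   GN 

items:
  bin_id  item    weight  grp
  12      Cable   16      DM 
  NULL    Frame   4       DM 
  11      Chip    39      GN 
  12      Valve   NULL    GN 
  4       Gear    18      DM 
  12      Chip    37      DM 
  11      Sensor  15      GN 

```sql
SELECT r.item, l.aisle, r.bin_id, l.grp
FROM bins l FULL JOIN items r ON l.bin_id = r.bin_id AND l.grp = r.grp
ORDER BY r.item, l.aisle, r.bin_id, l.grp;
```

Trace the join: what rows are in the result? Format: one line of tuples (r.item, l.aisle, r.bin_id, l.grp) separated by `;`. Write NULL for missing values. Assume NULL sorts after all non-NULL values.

(Cable, NULL, 12, NULL); (Chip, E, 11, GN); (Chip, NULL, 12, NULL); (Frame, NULL, NULL, NULL); (Gear, NULL, 4, NULL); (Sensor, E, 11, GN); (Valve, E, 12, GN); (NULL, B, NULL, GN); (NULL, D, NULL, GN); (NULL, G, NULL, DM); (NULL, G, NULL, GN); (NULL, NULL, NULL, DM); (NULL, NULL, NULL, GN)

FULL OUTER JOIN keeps every row from both sides; unmatched rows get NULL for the other side's columns.
Matching on l.bin_id = r.bin_id AND l.grp = r.grp. A NULL in a compared column never satisfies the condition.
Matched pairs: 3; unmatched l rows kept: 6; unmatched r rows kept: 4.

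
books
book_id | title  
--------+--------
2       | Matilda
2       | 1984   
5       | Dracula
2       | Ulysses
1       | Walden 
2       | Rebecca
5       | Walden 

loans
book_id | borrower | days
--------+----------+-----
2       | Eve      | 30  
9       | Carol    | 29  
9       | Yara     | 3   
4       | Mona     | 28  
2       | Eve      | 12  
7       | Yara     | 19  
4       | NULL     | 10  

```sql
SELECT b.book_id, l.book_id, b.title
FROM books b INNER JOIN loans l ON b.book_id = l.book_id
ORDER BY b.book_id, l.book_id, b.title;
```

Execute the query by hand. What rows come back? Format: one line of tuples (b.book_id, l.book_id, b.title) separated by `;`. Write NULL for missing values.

(2, 2, 1984); (2, 2, 1984); (2, 2, Matilda); (2, 2, Matilda); (2, 2, Rebecca); (2, 2, Rebecca); (2, 2, Ulysses); (2, 2, Ulysses)

INNER JOIN keeps only pairs where the ON condition holds.
Matching on b.book_id = l.book_id.
- b (book_id=2) pairs with 2 row(s) of l.
- b (book_id=2) pairs with 2 row(s) of l.
- b (book_id=5) has no partner → excluded.
- b (book_id=2) pairs with 2 row(s) of l.
- b (book_id=1) has no partner → excluded.
- b (book_id=2) pairs with 2 row(s) of l.
- b (book_id=5) has no partner → excluded.
After projecting and ordering:
b.book_id | l.book_id | b.title
2 | 2 | 1984
2 | 2 | 1984
2 | 2 | Matilda
2 | 2 | Matilda
2 | 2 | Rebecca
2 | 2 | Rebecca
2 | 2 | Ulysses
2 | 2 | Ulysses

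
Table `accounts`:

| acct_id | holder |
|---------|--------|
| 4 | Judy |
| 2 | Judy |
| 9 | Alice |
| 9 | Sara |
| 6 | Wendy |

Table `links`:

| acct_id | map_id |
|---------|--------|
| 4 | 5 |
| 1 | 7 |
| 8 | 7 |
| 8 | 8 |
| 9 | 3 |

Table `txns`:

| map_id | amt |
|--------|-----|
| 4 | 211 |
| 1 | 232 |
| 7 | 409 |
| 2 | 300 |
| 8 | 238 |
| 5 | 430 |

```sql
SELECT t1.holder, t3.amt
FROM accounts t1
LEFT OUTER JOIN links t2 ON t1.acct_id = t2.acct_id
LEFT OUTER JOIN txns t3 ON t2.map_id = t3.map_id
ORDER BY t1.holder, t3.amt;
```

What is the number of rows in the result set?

Joins associate left-to-right: accounts LEFT JOIN links on acct_id gives 5 intermediate row(s).
Then LEFT JOIN `txns t3` on map_id: each of those 5 rows is kept; rows whose t2.map_id has no match in t3 get NULL for t3's columns.
Result: 5 row(s).

5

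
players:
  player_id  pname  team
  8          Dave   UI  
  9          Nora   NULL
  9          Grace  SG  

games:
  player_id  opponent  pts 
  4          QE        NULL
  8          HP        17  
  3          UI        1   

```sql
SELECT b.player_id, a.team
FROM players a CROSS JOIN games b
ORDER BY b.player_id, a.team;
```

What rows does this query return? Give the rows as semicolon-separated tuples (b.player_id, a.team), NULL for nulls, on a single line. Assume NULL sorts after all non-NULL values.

CROSS JOIN pairs every row of `players` with every row of `games`: 3 × 3 = 9 rows.
After projecting and ordering:
b.player_id | a.team
3 | SG
3 | UI
3 | NULL
4 | SG
4 | UI
4 | NULL
8 | SG
8 | UI
8 | NULL

(3, SG); (3, UI); (3, NULL); (4, SG); (4, UI); (4, NULL); (8, SG); (8, UI); (8, NULL)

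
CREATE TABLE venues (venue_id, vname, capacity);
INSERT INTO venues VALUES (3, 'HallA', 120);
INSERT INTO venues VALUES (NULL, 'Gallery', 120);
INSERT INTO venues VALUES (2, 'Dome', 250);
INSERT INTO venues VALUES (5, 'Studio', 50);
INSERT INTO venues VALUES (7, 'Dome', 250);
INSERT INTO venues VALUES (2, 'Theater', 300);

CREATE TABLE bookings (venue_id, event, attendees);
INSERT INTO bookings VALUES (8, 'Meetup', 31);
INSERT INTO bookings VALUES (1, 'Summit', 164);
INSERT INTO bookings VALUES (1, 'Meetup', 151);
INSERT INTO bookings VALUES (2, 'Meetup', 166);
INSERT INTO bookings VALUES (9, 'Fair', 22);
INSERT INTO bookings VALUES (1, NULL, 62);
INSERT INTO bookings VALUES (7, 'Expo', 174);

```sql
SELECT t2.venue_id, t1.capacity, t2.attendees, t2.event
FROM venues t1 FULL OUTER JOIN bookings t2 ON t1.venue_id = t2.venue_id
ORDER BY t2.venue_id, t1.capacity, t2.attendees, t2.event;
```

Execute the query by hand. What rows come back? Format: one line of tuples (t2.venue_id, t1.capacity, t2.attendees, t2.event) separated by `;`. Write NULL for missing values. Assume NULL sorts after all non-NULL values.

(1, NULL, 62, NULL); (1, NULL, 151, Meetup); (1, NULL, 164, Summit); (2, 250, 166, Meetup); (2, 300, 166, Meetup); (7, 250, 174, Expo); (8, NULL, 31, Meetup); (9, NULL, 22, Fair); (NULL, 50, NULL, NULL); (NULL, 120, NULL, NULL); (NULL, 120, NULL, NULL)

FULL OUTER JOIN keeps every row from both sides; unmatched rows get NULL for the other side's columns.
Matching on t1.venue_id = t2.venue_id. A NULL in a compared column never satisfies the condition.
Matched pairs: 3; unmatched t1 rows kept: 3; unmatched t2 rows kept: 5.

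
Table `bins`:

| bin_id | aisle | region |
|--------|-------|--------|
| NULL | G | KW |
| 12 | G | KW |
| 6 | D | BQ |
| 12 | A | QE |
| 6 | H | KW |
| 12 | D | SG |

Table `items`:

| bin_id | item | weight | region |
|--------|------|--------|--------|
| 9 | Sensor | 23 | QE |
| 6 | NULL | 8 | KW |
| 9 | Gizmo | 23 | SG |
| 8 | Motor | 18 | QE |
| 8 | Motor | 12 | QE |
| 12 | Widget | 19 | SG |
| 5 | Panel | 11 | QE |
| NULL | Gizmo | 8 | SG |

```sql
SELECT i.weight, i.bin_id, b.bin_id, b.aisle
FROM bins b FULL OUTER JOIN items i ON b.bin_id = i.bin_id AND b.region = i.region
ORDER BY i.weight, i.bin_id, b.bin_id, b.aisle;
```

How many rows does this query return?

12

FULL OUTER JOIN keeps every row from both sides; unmatched rows get NULL for the other side's columns.
Matching on b.bin_id = i.bin_id AND b.region = i.region. A NULL in a compared column never satisfies the condition.
- b[0] bin_id=NULL, region=KW → no match; kept with NULLs on the i side.
- b[1] bin_id=12, region=KW → no match; kept with NULLs on the i side.
- b[2] bin_id=6, region=BQ → no match; kept with NULLs on the i side.
- b[3] bin_id=12, region=QE → no match; kept with NULLs on the i side.
- b[4] bin_id=6, region=KW → 1 match(es) in i → 1 row(s).
- b[5] bin_id=12, region=SG → 1 match(es) in i → 1 row(s).
- plus 6 unmatched i row(s), each kept with NULL b columns.
Total: 2 matched + 10 padded = 12 rows.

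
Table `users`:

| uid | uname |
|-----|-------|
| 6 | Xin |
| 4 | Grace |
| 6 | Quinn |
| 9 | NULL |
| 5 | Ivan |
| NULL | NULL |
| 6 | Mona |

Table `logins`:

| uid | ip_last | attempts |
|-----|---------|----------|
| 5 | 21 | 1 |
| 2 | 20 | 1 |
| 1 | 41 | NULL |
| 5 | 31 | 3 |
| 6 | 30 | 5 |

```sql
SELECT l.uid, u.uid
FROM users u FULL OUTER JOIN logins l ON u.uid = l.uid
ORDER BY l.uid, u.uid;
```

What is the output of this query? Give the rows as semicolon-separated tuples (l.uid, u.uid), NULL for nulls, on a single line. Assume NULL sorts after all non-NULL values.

(1, NULL); (2, NULL); (5, 5); (5, 5); (6, 6); (6, 6); (6, 6); (NULL, 4); (NULL, 9); (NULL, NULL)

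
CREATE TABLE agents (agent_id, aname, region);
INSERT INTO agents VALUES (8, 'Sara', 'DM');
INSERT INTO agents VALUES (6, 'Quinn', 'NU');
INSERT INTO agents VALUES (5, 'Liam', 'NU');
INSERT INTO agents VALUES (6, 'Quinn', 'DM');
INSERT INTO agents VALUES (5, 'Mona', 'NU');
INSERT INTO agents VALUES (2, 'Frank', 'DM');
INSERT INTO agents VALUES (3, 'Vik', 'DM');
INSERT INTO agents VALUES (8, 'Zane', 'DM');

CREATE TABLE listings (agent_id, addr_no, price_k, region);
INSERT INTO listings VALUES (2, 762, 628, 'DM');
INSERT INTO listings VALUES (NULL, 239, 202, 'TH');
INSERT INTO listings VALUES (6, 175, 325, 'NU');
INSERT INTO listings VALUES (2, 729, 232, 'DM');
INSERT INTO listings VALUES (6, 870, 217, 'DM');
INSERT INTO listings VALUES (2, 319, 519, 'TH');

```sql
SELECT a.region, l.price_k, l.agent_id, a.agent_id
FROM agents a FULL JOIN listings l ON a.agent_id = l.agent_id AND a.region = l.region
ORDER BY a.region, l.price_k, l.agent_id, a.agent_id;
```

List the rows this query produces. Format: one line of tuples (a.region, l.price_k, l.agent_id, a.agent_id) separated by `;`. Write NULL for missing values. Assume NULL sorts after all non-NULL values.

(DM, 217, 6, 6); (DM, 232, 2, 2); (DM, 628, 2, 2); (DM, NULL, NULL, 3); (DM, NULL, NULL, 8); (DM, NULL, NULL, 8); (NU, 325, 6, 6); (NU, NULL, NULL, 5); (NU, NULL, NULL, 5); (NULL, 202, NULL, NULL); (NULL, 519, 2, NULL)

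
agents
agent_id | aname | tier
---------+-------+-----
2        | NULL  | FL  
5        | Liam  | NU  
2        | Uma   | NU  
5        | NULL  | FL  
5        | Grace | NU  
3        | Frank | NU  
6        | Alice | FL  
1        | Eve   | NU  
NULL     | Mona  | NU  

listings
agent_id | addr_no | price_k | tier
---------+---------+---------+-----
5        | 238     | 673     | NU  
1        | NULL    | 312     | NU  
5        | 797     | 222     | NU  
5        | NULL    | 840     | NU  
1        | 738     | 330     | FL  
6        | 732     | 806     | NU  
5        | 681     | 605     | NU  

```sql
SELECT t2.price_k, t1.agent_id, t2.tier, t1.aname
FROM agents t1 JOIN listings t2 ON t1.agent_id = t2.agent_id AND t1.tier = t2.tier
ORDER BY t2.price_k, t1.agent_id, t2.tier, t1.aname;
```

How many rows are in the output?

INNER JOIN keeps only pairs where the ON condition holds.
Matching on t1.agent_id = t2.agent_id AND t1.tier = t2.tier. A NULL in a compared column never satisfies the condition.
- t1 (agent_id=2, tier=FL) has no partner → excluded.
- t1 (agent_id=5, tier=NU) pairs with 4 row(s) of t2.
- t1 (agent_id=2, tier=NU) has no partner → excluded.
- t1 (agent_id=5, tier=FL) has no partner → excluded.
- t1 (agent_id=5, tier=NU) pairs with 4 row(s) of t2.
- t1 (agent_id=3, tier=NU) has no partner → excluded.
- t1 (agent_id=6, tier=FL) has no partner → excluded.
- t1 (agent_id=1, tier=NU) pairs with 1 row(s) of t2.
- t1 (agent_id=NULL, tier=NU) has no partner → excluded.
Total: 9 rows.

9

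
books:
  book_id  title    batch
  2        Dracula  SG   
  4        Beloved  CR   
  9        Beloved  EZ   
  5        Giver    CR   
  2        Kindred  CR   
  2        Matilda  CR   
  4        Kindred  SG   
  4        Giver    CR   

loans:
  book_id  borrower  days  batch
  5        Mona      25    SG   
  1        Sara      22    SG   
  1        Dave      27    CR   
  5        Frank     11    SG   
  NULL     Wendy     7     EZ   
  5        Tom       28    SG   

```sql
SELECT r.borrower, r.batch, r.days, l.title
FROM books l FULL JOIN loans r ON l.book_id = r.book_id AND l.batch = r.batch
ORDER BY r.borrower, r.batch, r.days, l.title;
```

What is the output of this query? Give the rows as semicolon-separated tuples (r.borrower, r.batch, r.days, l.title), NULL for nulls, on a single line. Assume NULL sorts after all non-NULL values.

(Dave, CR, 27, NULL); (Frank, SG, 11, NULL); (Mona, SG, 25, NULL); (Sara, SG, 22, NULL); (Tom, SG, 28, NULL); (Wendy, EZ, 7, NULL); (NULL, NULL, NULL, Beloved); (NULL, NULL, NULL, Beloved); (NULL, NULL, NULL, Dracula); (NULL, NULL, NULL, Giver); (NULL, NULL, NULL, Giver); (NULL, NULL, NULL, Kindred); (NULL, NULL, NULL, Kindred); (NULL, NULL, NULL, Matilda)

FULL OUTER JOIN keeps every row from both sides; unmatched rows get NULL for the other side's columns.
Matching on l.book_id = r.book_id AND l.batch = r.batch. A NULL in a compared column never satisfies the condition.
Matched pairs: 0; unmatched l rows kept: 8; unmatched r rows kept: 6.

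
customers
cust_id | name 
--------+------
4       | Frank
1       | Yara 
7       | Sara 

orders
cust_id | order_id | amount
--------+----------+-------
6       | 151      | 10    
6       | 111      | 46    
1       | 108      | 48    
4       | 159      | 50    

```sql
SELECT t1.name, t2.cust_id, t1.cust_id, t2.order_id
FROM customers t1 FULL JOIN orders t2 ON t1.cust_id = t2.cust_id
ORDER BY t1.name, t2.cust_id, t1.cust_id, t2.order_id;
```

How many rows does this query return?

FULL OUTER JOIN keeps every row from both sides; unmatched rows get NULL for the other side's columns.
Matching on t1.cust_id = t2.cust_id.
Matched pairs: 2; unmatched t1 rows kept: 1; unmatched t2 rows kept: 2.
Total: 2 matched + 3 padded = 5 rows.

5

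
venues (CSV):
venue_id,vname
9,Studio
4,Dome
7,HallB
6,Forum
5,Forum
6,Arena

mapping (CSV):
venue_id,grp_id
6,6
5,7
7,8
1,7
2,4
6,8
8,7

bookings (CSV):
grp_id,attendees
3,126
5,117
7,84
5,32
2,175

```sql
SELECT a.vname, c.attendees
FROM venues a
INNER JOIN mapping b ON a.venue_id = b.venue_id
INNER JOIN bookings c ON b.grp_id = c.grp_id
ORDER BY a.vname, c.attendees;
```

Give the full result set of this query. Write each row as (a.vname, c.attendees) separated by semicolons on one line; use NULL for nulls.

Joins associate left-to-right: venues INNER JOIN mapping on venue_id gives 6 intermediate row(s).
Then INNER JOIN `bookings c` on grp_id: keep only rows whose b.grp_id appears in c.

(Forum, 84)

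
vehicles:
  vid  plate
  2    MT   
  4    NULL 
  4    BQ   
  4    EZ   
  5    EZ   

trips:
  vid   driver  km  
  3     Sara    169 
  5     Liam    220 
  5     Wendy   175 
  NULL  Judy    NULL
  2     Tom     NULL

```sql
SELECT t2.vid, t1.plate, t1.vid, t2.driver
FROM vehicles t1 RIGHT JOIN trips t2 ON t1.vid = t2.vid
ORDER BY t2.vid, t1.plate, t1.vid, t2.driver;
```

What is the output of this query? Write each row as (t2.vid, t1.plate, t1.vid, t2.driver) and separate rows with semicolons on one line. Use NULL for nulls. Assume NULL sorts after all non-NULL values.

RIGHT JOIN keeps every row from `trips`; unmatched rows get NULL for `vehicles`'s columns.
Matching on t1.vid = t2.vid. A NULL in a compared column never satisfies the condition.
- vid=2: 1 matching t2 row(s), so 1 row(s) emitted.
- vid=4: no matching t2 row.
- vid=4: no matching t2 row.
- vid=4: no matching t2 row.
- vid=5: 2 matching t2 row(s), so 2 row(s) emitted.
- 2 t2 row(s) had no t1 match → kept, t1 columns NULL.
After projecting and ordering:
t2.vid | t1.plate | t1.vid | t2.driver
2 | MT | 2 | Tom
3 | NULL | NULL | Sara
5 | EZ | 5 | Liam
5 | EZ | 5 | Wendy
NULL | NULL | NULL | Judy

(2, MT, 2, Tom); (3, NULL, NULL, Sara); (5, EZ, 5, Liam); (5, EZ, 5, Wendy); (NULL, NULL, NULL, Judy)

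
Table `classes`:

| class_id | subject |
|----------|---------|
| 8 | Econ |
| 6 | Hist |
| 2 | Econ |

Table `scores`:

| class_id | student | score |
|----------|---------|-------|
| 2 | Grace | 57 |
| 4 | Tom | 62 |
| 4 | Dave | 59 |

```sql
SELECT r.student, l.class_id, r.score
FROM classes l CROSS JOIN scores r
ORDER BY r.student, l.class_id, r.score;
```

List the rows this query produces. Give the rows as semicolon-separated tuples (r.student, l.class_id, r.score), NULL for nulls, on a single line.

CROSS JOIN pairs every row of `classes` with every row of `scores`: 3 × 3 = 9 rows.

(Dave, 2, 59); (Dave, 6, 59); (Dave, 8, 59); (Grace, 2, 57); (Grace, 6, 57); (Grace, 8, 57); (Tom, 2, 62); (Tom, 6, 62); (Tom, 8, 62)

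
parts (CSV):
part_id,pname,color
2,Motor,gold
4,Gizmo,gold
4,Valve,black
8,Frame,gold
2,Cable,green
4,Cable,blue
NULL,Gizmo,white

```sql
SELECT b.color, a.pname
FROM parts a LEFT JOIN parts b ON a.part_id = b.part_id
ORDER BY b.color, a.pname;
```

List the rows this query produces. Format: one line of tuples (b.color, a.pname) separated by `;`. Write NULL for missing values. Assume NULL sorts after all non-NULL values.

(black, Cable); (black, Gizmo); (black, Valve); (blue, Cable); (blue, Gizmo); (blue, Valve); (gold, Cable); (gold, Cable); (gold, Frame); (gold, Gizmo); (gold, Motor); (gold, Valve); (green, Cable); (green, Motor); (NULL, Gizmo)

LEFT JOIN keeps every row from `parts a`; unmatched rows get NULL for `parts b`'s columns.
Matching on a.part_id = b.part_id. A NULL in a compared column never satisfies the condition.
Matched pairs: 14; unmatched a rows kept: 1.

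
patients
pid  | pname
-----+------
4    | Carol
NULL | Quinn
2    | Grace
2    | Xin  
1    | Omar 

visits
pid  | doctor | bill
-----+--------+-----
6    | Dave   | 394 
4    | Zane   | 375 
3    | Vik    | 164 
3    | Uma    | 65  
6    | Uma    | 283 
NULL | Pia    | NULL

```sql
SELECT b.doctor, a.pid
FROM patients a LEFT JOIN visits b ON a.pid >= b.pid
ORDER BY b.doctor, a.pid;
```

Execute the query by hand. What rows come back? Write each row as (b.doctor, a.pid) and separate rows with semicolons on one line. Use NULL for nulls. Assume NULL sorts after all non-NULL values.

LEFT JOIN keeps every row from `patients`; unmatched rows get NULL for `visits`'s columns.
Matching on a.pid >= b.pid. A NULL in a compared column never satisfies the condition.
- a row (pid=4): matches 3 b row(s) → 3 output row(s).
- a row (pid=NULL): no match → kept, b columns NULL.
- a row (pid=2): no match → kept, b columns NULL.
- a row (pid=2): no match → kept, b columns NULL.
- a row (pid=1): no match → kept, b columns NULL.
After projecting and ordering:
b.doctor | a.pid
Uma | 4
Vik | 4
Zane | 4
NULL | 1
NULL | 2
NULL | 2
NULL | NULL

(Uma, 4); (Vik, 4); (Zane, 4); (NULL, 1); (NULL, 2); (NULL, 2); (NULL, NULL)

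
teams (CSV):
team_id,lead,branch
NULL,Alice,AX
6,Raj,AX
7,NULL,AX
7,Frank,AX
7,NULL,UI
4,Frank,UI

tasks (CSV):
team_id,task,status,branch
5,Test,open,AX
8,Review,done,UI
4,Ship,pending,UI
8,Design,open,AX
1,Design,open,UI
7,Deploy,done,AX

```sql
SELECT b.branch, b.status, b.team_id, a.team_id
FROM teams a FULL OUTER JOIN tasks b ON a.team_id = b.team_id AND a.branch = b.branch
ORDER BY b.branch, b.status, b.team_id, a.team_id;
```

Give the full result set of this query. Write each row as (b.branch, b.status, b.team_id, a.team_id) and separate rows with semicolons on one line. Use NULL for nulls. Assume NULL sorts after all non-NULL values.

FULL OUTER JOIN keeps every row from both sides; unmatched rows get NULL for the other side's columns.
Matching on a.team_id = b.team_id AND a.branch = b.branch. A NULL in a compared column never satisfies the condition.
- team_id=NULL, branch=AX: no b row matches, row kept with b columns NULL.
- team_id=6, branch=AX: no b row matches, row kept with b columns NULL.
- team_id=7, branch=AX: 1 matching b row(s), so 1 row(s) emitted.
- team_id=7, branch=AX: 1 matching b row(s), so 1 row(s) emitted.
- team_id=7, branch=UI: no b row matches, row kept with b columns NULL.
- team_id=4, branch=UI: 1 matching b row(s), so 1 row(s) emitted.
- 4 b row(s) had no a match → kept, a columns NULL.
After projecting and ordering:
b.branch | b.status | b.team_id | a.team_id
AX | done | 7 | 7
AX | done | 7 | 7
AX | open | 5 | NULL
AX | open | 8 | NULL
UI | done | 8 | NULL
UI | open | 1 | NULL
UI | pending | 4 | 4
NULL | NULL | NULL | 6
NULL | NULL | NULL | 7
NULL | NULL | NULL | NULL

(AX, done, 7, 7); (AX, done, 7, 7); (AX, open, 5, NULL); (AX, open, 8, NULL); (UI, done, 8, NULL); (UI, open, 1, NULL); (UI, pending, 4, 4); (NULL, NULL, NULL, 6); (NULL, NULL, NULL, 7); (NULL, NULL, NULL, NULL)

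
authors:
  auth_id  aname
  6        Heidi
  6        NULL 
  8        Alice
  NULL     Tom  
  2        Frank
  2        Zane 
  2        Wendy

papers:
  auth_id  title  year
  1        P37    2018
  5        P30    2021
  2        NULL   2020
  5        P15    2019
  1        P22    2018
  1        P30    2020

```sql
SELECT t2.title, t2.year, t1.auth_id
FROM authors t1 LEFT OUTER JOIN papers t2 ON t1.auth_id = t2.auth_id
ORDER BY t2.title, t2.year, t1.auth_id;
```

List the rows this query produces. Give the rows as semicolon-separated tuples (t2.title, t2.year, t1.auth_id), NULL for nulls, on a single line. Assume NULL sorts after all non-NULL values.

LEFT JOIN keeps every row from `authors`; unmatched rows get NULL for `papers`'s columns.
Matching on t1.auth_id = t2.auth_id. A NULL in a compared column never satisfies the condition.
- t1 row (auth_id=6): no match → kept, t2 columns NULL.
- t1 row (auth_id=6): no match → kept, t2 columns NULL.
- t1 row (auth_id=8): no match → kept, t2 columns NULL.
- t1 row (auth_id=NULL): no match → kept, t2 columns NULL.
- t1 row (auth_id=2): matches 1 t2 row(s) → 1 output row(s).
- t1 row (auth_id=2): matches 1 t2 row(s) → 1 output row(s).
- t1 row (auth_id=2): matches 1 t2 row(s) → 1 output row(s).
After projecting and ordering:
t2.title | t2.year | t1.auth_id
NULL | 2020 | 2
NULL | 2020 | 2
NULL | 2020 | 2
NULL | NULL | 6
NULL | NULL | 6
NULL | NULL | 8
NULL | NULL | NULL

(NULL, 2020, 2); (NULL, 2020, 2); (NULL, 2020, 2); (NULL, NULL, 6); (NULL, NULL, 6); (NULL, NULL, 8); (NULL, NULL, NULL)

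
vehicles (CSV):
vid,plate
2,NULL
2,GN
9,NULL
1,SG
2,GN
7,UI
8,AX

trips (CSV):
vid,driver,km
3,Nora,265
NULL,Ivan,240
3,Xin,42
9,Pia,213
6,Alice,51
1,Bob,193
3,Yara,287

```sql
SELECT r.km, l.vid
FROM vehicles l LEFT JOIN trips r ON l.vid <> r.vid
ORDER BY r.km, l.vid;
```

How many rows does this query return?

LEFT JOIN keeps every row from `vehicles`; unmatched rows get NULL for `trips`'s columns.
Matching on l.vid <> r.vid. A NULL in a compared column never satisfies the condition.
- l[0] vid=2 → 6 match(es) in r → 6 row(s).
- l[1] vid=2 → 6 match(es) in r → 6 row(s).
- l[2] vid=9 → 5 match(es) in r → 5 row(s).
- l[3] vid=1 → 5 match(es) in r → 5 row(s).
- l[4] vid=2 → 6 match(es) in r → 6 row(s).
- l[5] vid=7 → 6 match(es) in r → 6 row(s).
- l[6] vid=8 → 6 match(es) in r → 6 row(s).
Total: 40 rows.

40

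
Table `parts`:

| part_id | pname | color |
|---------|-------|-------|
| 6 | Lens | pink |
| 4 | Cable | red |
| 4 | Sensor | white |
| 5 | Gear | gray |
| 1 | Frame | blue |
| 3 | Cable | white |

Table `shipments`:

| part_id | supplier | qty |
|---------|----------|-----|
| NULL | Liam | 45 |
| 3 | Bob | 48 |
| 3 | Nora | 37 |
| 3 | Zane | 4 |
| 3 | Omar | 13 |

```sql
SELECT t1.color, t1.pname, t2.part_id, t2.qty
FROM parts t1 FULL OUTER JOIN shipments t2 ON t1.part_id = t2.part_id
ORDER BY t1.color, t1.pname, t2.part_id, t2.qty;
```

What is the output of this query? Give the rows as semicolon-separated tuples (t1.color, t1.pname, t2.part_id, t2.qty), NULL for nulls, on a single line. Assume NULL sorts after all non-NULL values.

(blue, Frame, NULL, NULL); (gray, Gear, NULL, NULL); (pink, Lens, NULL, NULL); (red, Cable, NULL, NULL); (white, Cable, 3, 4); (white, Cable, 3, 13); (white, Cable, 3, 37); (white, Cable, 3, 48); (white, Sensor, NULL, NULL); (NULL, NULL, NULL, 45)

FULL OUTER JOIN keeps every row from both sides; unmatched rows get NULL for the other side's columns.
Matching on t1.part_id = t2.part_id. A NULL in a compared column never satisfies the condition.
- t1 row (part_id=6): no match → kept, t2 columns NULL.
- t1 row (part_id=4): no match → kept, t2 columns NULL.
- t1 row (part_id=4): no match → kept, t2 columns NULL.
- t1 row (part_id=5): no match → kept, t2 columns NULL.
- t1 row (part_id=1): no match → kept, t2 columns NULL.
- t1 row (part_id=3): matches 4 t2 row(s) → 4 output row(s).
- 1 t2 row(s) had no t1 match → kept, t1 columns NULL.
After projecting and ordering:
t1.color | t1.pname | t2.part_id | t2.qty
blue | Frame | NULL | NULL
gray | Gear | NULL | NULL
pink | Lens | NULL | NULL
red | Cable | NULL | NULL
white | Cable | 3 | 4
white | Cable | 3 | 13
white | Cable | 3 | 37
white | Cable | 3 | 48
white | Sensor | NULL | NULL
NULL | NULL | NULL | 45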